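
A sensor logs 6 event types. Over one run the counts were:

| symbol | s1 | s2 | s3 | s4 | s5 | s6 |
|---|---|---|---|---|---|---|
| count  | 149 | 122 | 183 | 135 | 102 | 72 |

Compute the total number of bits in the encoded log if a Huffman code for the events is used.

1957

Build the Huffman tree bottom-up:
combine s6(72), s5(102) → 174
combine s2(122), s4(135) → 257
combine s1(149), 174 → 323
combine s3(183), 257 → 440
combine 323, 440 → 763
The encoded length is the sum of every internal node's weight: 174 + 257 + 323 + 440 + 763 = 1957 bits.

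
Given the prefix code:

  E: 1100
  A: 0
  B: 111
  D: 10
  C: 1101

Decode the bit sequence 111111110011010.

BBECA

Read left to right; each codeword is recognised as soon as it completes (prefix code):
  111→B | 111→B | 1100→E | 1101→C | 0→A
Decoded message: BBECA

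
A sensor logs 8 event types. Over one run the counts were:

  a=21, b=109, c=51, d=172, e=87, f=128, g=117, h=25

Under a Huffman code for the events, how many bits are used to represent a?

5

Huffman merges, smallest pair first:
merge a(21) and h(25): 46
merge 46 and c(51): 97
merge e(87) and 97: 184
merge b(109) and g(117): 226
merge f(128) and d(172): 300
merge 184 and 226: 410
merge 300 and 410: 710
a sits 5 levels below the root, so its codeword is 5 bits.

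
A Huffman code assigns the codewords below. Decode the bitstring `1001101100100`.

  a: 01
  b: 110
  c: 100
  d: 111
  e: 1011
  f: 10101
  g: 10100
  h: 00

cbbah

Read left to right; each codeword is recognised as soon as it completes (prefix code):
  100→c | 110→b | 110→b | 01→a | 00→h
Decoded message: cbbah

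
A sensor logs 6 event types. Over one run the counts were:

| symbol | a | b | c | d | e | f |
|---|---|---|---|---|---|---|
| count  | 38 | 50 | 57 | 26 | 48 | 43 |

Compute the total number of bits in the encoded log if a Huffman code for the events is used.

Greedily combine the two least-frequent nodes:
combine d(26), a(38) → 64
combine f(43), e(48) → 91
combine b(50), c(57) → 107
combine 64, 91 → 155
combine 107, 155 → 262
Total encoded bits = sum of merged weights = 64 + 91 + 107 + 155 + 262 = 679.

679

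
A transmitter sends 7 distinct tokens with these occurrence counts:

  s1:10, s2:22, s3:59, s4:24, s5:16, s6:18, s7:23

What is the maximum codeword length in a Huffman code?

Merge the two lowest-weight nodes at each step:
s1(10) + s5(16) → 26
s6(18) + s2(22) → 40
s7(23) + s4(24) → 47
26 + 40 → 66
47 + s3(59) → 106
66 + 106 → 172
The rarest symbols sit at the bottom; the longest codeword is 3 bits.

3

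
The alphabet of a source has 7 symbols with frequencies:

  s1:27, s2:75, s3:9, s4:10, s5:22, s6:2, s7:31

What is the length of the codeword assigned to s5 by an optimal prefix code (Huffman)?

Build the tree from the bottom:
merge s6(2) and s3(9): 11
merge s4(10) and 11: 21
merge 21 and s5(22): 43
merge s1(27) and s7(31): 58
merge 43 and 58: 101
merge s2(75) and 101: 176
The subtree containing s5 is merged 3 times, so code length = 3.

3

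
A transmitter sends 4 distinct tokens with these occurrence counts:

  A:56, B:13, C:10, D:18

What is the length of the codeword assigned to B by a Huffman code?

Build the tree from the bottom:
C(10) + B(13) → 23
D(18) + 23 → 41
41 + A(56) → 97
B's leaf is at depth 3, giving a 3-bit codeword.

3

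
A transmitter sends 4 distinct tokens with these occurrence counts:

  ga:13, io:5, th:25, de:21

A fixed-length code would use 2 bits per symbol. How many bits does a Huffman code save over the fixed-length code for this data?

7

Fixed-length: 2 bits × 64 symbols = 128 bits.
Huffman merges:
io(5) + ga(13) → 18
18 + de(21) → 39
th(25) + 39 → 64
Huffman total = 18 + 39 + 64 = 121 bits.
Saving = 128 − 121 = 7 bits.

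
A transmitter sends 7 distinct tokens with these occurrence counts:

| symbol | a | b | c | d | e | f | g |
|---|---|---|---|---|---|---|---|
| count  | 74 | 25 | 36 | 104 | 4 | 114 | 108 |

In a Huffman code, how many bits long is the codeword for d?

Build the tree from the bottom:
merge e(4) and b(25): 29
merge 29 and c(36): 65
merge 65 and a(74): 139
merge d(104) and g(108): 212
merge f(114) and 139: 253
merge 212 and 253: 465
The subtree containing d is merged 2 times, so code length = 2.

2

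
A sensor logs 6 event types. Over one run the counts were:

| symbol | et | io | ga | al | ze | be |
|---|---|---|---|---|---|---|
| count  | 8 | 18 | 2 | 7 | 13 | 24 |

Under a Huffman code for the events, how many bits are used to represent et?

Huffman merges, smallest pair first:
ga(2) + al(7) → 9
et(8) + 9 → 17
ze(13) + 17 → 30
io(18) + be(24) → 42
30 + 42 → 72
et sits 3 levels below the root, so its codeword is 3 bits.

3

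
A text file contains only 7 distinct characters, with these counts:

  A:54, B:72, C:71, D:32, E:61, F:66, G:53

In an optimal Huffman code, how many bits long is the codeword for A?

3

Huffman merges, smallest pair first:
merge D(32) and G(53): 85
merge A(54) and E(61): 115
merge F(66) and C(71): 137
merge B(72) and 85: 157
merge 115 and 137: 252
merge 157 and 252: 409
A's leaf is at depth 3, giving a 3-bit codeword.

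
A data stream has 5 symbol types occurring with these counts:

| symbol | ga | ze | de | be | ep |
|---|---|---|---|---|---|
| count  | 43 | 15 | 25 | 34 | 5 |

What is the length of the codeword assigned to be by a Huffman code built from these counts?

2

Repeatedly merge the two smallest:
merge ep(5) and ze(15): 20
merge 20 and de(25): 45
merge be(34) and ga(43): 77
merge 45 and 77: 122
be's leaf is at depth 2, giving a 2-bit codeword.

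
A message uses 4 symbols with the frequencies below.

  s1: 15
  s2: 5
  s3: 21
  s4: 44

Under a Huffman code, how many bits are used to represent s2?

3

Build the tree from the bottom:
merge s2(5) and s1(15): 20
merge 20 and s3(21): 41
merge 41 and s4(44): 85
s2's leaf is at depth 3, giving a 3-bit codeword.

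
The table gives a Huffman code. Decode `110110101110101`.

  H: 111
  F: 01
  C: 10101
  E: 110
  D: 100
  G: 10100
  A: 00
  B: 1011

Read left to right; each codeword is recognised as soon as it completes (prefix code):
  110→E | 110→E | 1011→B | 10101→C
Decoded message: EEBC

EEBC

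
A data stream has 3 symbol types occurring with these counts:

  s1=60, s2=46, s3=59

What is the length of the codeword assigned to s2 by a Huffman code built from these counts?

2

Huffman merges, smallest pair first:
s2(46) + s3(59) → 105
s1(60) + 105 → 165
s2 sits 2 levels below the root, so its codeword is 2 bits.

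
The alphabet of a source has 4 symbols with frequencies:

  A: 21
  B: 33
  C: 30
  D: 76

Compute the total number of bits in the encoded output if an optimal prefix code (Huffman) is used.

295

Merge the two smallest weights repeatedly:
A(21) + C(30) → 51
B(33) + 51 → 84
D(76) + 84 → 160
Total encoded bits = sum of merged weights = 51 + 84 + 160 = 295.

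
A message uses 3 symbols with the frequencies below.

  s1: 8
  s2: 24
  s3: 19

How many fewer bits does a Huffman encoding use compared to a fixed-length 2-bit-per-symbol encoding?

Fixed-length: 2 bits × 51 symbols = 102 bits.
Huffman merges:
s1(8) + s3(19) → 27
s2(24) + 27 → 51
Huffman total = 27 + 51 = 78 bits.
Saving = 102 − 78 = 24 bits.

24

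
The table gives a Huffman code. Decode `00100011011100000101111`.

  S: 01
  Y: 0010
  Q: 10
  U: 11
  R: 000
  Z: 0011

YZSURYUU

Read left to right; each codeword is recognised as soon as it completes (prefix code):
  0010→Y | 0011→Z | 01→S | 11→U | 000→R | 0010→Y | 11→U | 11→U
Decoded message: YZSURYUU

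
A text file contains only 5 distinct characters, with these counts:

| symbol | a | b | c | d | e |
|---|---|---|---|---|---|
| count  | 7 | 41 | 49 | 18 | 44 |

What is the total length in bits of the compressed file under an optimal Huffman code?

343

Merge the two smallest weights repeatedly:
combine a(7), d(18) → 25
combine 25, b(41) → 66
combine e(44), c(49) → 93
combine 66, 93 → 159
Total encoded bits = sum of merged weights = 25 + 66 + 93 + 159 = 343.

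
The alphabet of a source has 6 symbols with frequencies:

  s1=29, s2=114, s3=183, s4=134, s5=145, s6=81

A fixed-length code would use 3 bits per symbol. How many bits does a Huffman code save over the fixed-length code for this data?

352

Fixed-length: 3 bits × 686 symbols = 2058 bits.
Huffman merges:
combine s1(29), s6(81) → 110
combine 110, s2(114) → 224
combine s4(134), s5(145) → 279
combine s3(183), 224 → 407
combine 279, 407 → 686
Huffman total = 110 + 224 + 279 + 407 + 686 = 1706 bits.
Saving = 2058 − 1706 = 352 bits.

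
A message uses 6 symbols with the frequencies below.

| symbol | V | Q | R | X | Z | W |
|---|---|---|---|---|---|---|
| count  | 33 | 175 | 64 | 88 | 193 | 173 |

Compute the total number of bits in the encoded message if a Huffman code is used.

Greedily combine the two least-frequent nodes:
combine V(33), R(64) → 97
combine X(88), 97 → 185
combine W(173), Q(175) → 348
combine 185, Z(193) → 378
combine 348, 378 → 726
The encoded length is the sum of every internal node's weight: 97 + 185 + 348 + 378 + 726 = 1734 bits.

1734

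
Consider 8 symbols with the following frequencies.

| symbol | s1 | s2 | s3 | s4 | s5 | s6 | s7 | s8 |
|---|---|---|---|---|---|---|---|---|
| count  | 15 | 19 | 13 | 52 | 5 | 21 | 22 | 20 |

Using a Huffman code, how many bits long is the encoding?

467

Merge the two smallest weights repeatedly:
s5(5) + s3(13) → 18
s1(15) + 18 → 33
s2(19) + s8(20) → 39
s6(21) + s7(22) → 43
33 + 39 → 72
43 + s4(52) → 95
72 + 95 → 167
Total encoded bits = sum of merged weights = 18 + 33 + 39 + 43 + 72 + 95 + 167 = 467.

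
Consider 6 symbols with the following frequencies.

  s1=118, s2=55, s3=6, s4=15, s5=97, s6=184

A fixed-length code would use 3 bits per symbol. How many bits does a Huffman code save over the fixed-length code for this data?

Fixed-length: 3 bits × 475 symbols = 1425 bits.
Huffman merges:
combine s3(6), s4(15) → 21
combine 21, s2(55) → 76
combine 76, s5(97) → 173
combine s1(118), 173 → 291
combine s6(184), 291 → 475
Huffman total = 21 + 76 + 173 + 291 + 475 = 1036 bits.
Saving = 1425 − 1036 = 389 bits.

389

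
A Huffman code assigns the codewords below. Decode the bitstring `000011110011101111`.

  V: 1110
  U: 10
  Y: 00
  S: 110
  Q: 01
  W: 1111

YYWYVW

Read left to right; each codeword is recognised as soon as it completes (prefix code):
  00→Y | 00→Y | 1111→W | 00→Y | 1110→V | 1111→W
Decoded message: YYWYVW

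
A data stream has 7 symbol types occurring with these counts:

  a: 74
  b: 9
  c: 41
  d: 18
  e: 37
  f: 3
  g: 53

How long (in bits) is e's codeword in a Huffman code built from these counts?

3

Repeatedly merge the two smallest:
f(3) + b(9) → 12
12 + d(18) → 30
30 + e(37) → 67
c(41) + g(53) → 94
67 + a(74) → 141
94 + 141 → 235
e's leaf is at depth 3, giving a 3-bit codeword.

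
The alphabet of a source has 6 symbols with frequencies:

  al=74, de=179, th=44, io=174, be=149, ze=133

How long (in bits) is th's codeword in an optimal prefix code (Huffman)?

4

Huffman merges, smallest pair first:
combine th(44), al(74) → 118
combine 118, ze(133) → 251
combine be(149), io(174) → 323
combine de(179), 251 → 430
combine 323, 430 → 753
th sits 4 levels below the root, so its codeword is 4 bits.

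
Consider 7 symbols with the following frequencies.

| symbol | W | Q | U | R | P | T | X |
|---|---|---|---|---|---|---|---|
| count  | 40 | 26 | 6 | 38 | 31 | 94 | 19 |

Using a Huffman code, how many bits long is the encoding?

650

Merge the two smallest weights repeatedly:
combine U(6), X(19) → 25
combine 25, Q(26) → 51
combine P(31), R(38) → 69
combine W(40), 51 → 91
combine 69, 91 → 160
combine T(94), 160 → 254
The encoded length is the sum of every internal node's weight: 25 + 51 + 69 + 91 + 160 + 254 = 650 bits.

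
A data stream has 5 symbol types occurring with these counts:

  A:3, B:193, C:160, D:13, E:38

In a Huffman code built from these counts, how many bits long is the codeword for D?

4

Huffman merges, smallest pair first:
combine A(3), D(13) → 16
combine 16, E(38) → 54
combine 54, C(160) → 214
combine B(193), 214 → 407
D's leaf is at depth 4, giving a 4-bit codeword.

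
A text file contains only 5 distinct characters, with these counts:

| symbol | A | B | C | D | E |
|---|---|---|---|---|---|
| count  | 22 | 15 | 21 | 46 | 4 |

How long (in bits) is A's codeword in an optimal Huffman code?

Huffman merges, smallest pair first:
merge E(4) and B(15): 19
merge 19 and C(21): 40
merge A(22) and 40: 62
merge D(46) and 62: 108
A's leaf is at depth 2, giving a 2-bit codeword.

2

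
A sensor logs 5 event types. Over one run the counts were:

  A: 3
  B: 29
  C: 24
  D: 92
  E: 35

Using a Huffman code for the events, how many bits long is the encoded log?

Greedily combine the two least-frequent nodes:
combine A(3), C(24) → 27
combine 27, B(29) → 56
combine E(35), 56 → 91
combine 91, D(92) → 183
The encoded length is the sum of every internal node's weight: 27 + 56 + 91 + 183 = 357 bits.

357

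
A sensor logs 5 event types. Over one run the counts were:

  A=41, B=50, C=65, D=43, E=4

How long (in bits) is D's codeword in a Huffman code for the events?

Repeatedly merge the two smallest:
combine E(4), A(41) → 45
combine D(43), 45 → 88
combine B(50), C(65) → 115
combine 88, 115 → 203
The subtree containing D is merged 2 times, so code length = 2.

2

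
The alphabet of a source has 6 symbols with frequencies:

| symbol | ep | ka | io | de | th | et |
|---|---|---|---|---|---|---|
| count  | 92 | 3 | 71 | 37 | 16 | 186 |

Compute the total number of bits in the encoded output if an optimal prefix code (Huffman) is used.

Merge the two smallest weights repeatedly:
merge ka(3) and th(16): 19
merge 19 and de(37): 56
merge 56 and io(71): 127
merge ep(92) and 127: 219
merge et(186) and 219: 405
Each symbol's bit-cost is frequency × depth; summing gives 826 bits (equivalently 19 + 56 + 127 + 219 + 405).

826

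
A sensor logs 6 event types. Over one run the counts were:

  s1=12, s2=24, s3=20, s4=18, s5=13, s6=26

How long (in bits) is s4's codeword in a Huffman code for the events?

3

Build the tree from the bottom:
s1(12) + s5(13) → 25
s4(18) + s3(20) → 38
s2(24) + 25 → 49
s6(26) + 38 → 64
49 + 64 → 113
s4's leaf is at depth 3, giving a 3-bit codeword.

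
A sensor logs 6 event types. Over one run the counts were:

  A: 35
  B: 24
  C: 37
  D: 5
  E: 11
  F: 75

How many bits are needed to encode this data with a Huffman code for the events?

Greedily combine the two least-frequent nodes:
D(5) + E(11) → 16
16 + B(24) → 40
A(35) + C(37) → 72
40 + 72 → 112
F(75) + 112 → 187
The encoded length is the sum of every internal node's weight: 16 + 40 + 72 + 112 + 187 = 427 bits.

427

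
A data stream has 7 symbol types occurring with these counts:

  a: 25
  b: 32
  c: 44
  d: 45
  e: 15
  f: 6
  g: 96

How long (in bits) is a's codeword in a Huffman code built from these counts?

4

Huffman merges, smallest pair first:
combine f(6), e(15) → 21
combine 21, a(25) → 46
combine b(32), c(44) → 76
combine d(45), 46 → 91
combine 76, 91 → 167
combine g(96), 167 → 263
a sits 4 levels below the root, so its codeword is 4 bits.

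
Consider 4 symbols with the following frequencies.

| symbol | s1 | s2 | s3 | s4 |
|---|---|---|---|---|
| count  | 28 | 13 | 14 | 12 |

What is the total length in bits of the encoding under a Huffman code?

131

Greedily combine the two least-frequent nodes:
s4(12) + s2(13) → 25
s3(14) + 25 → 39
s1(28) + 39 → 67
Total encoded bits = sum of merged weights = 25 + 39 + 67 = 131.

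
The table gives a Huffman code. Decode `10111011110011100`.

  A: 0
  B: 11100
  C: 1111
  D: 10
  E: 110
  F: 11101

Read left to right; each codeword is recognised as soon as it completes (prefix code):
  10→D | 11101→F | 11100→B | 11100→B
Decoded message: DFBB

DFBB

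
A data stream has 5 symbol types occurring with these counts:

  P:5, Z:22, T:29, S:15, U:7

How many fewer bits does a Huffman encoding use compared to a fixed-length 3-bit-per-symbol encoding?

68

Fixed-length: 3 bits × 78 symbols = 234 bits.
Huffman merges:
P(5) + U(7) → 12
12 + S(15) → 27
Z(22) + 27 → 49
T(29) + 49 → 78
Huffman total = 12 + 27 + 49 + 78 = 166 bits.
Saving = 234 − 166 = 68 bits.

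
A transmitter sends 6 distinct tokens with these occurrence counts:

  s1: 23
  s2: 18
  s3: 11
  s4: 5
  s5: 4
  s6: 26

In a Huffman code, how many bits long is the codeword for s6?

2

Build the tree from the bottom:
combine s5(4), s4(5) → 9
combine 9, s3(11) → 20
combine s2(18), 20 → 38
combine s1(23), s6(26) → 49
combine 38, 49 → 87
s6 sits 2 levels below the root, so its codeword is 2 bits.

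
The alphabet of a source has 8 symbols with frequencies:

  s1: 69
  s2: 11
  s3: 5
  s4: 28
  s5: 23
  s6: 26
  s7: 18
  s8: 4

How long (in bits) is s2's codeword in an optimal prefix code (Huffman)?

5

Build the tree from the bottom:
s8(4) + s3(5) → 9
9 + s2(11) → 20
s7(18) + 20 → 38
s5(23) + s6(26) → 49
s4(28) + 38 → 66
49 + 66 → 115
s1(69) + 115 → 184
s2 sits 5 levels below the root, so its codeword is 5 bits.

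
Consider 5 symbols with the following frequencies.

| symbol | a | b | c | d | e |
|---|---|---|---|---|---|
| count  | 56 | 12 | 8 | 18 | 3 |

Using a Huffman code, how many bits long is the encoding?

172

Merge the two smallest weights repeatedly:
combine e(3), c(8) → 11
combine 11, b(12) → 23
combine d(18), 23 → 41
combine 41, a(56) → 97
Total encoded bits = sum of merged weights = 11 + 23 + 41 + 97 = 172.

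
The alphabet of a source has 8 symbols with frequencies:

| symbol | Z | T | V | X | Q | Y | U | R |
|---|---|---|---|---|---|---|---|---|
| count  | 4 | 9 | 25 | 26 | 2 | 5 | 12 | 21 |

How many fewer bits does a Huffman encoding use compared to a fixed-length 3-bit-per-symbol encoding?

35

Fixed-length: 3 bits × 104 symbols = 312 bits.
Huffman merges:
Q(2) + Z(4) → 6
Y(5) + 6 → 11
T(9) + 11 → 20
U(12) + 20 → 32
R(21) + V(25) → 46
X(26) + 32 → 58
46 + 58 → 104
Huffman total = 6 + 11 + 20 + 32 + 46 + 58 + 104 = 277 bits.
Saving = 312 − 277 = 35 bits.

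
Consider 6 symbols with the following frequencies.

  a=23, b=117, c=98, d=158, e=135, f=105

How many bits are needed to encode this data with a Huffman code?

1615

Greedily combine the two least-frequent nodes:
combine a(23), c(98) → 121
combine f(105), b(117) → 222
combine 121, e(135) → 256
combine d(158), 222 → 380
combine 256, 380 → 636
The encoded length is the sum of every internal node's weight: 121 + 222 + 256 + 380 + 636 = 1615 bits.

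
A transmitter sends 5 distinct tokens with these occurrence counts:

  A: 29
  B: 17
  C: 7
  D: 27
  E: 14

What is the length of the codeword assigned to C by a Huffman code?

3

Build the tree from the bottom:
C(7) + E(14) → 21
B(17) + 21 → 38
D(27) + A(29) → 56
38 + 56 → 94
C sits 3 levels below the root, so its codeword is 3 bits.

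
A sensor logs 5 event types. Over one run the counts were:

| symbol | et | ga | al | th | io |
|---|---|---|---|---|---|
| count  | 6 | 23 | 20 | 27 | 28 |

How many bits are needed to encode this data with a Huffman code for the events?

Greedily combine the two least-frequent nodes:
combine et(6), al(20) → 26
combine ga(23), 26 → 49
combine th(27), io(28) → 55
combine 49, 55 → 104
Each symbol's bit-cost is frequency × depth; summing gives 234 bits (equivalently 26 + 49 + 55 + 104).

234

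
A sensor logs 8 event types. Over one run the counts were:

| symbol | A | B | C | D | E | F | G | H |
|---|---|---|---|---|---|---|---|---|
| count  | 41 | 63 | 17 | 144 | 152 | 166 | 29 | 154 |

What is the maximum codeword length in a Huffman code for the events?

Merge the two lowest-weight nodes at each step:
C(17) + G(29) → 46
A(41) + 46 → 87
B(63) + 87 → 150
D(144) + 150 → 294
E(152) + H(154) → 306
F(166) + 294 → 460
306 + 460 → 766
The rarest symbols sit at the bottom; the longest codeword is 6 bits.

6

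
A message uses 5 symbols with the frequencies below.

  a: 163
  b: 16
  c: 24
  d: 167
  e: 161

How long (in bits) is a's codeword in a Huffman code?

2

Build the tree from the bottom:
combine b(16), c(24) → 40
combine 40, e(161) → 201
combine a(163), d(167) → 330
combine 201, 330 → 531
The subtree containing a is merged 2 times, so code length = 2.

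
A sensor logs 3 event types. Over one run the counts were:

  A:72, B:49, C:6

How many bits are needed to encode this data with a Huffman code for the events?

Build the Huffman tree bottom-up:
C(6) + B(49) → 55
55 + A(72) → 127
Each symbol's bit-cost is frequency × depth; summing gives 182 bits (equivalently 55 + 127).

182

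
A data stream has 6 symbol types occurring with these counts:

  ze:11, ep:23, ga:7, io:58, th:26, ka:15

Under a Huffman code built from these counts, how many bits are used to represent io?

1

Huffman merges, smallest pair first:
merge ga(7) and ze(11): 18
merge ka(15) and 18: 33
merge ep(23) and th(26): 49
merge 33 and 49: 82
merge io(58) and 82: 140
io sits one level below the root: a 1-bit codeword.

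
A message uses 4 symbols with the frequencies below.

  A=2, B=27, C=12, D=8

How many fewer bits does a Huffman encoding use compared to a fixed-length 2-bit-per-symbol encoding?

17

Fixed-length: 2 bits × 49 symbols = 98 bits.
Huffman merges:
merge A(2) and D(8): 10
merge 10 and C(12): 22
merge 22 and B(27): 49
Huffman total = 10 + 22 + 49 = 81 bits.
Saving = 98 − 81 = 17 bits.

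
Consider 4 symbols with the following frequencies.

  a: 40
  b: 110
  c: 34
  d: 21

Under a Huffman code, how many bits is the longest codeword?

3

Merge the two lowest-weight nodes at each step:
d(21) + c(34) → 55
a(40) + 55 → 95
95 + b(110) → 205
Maximum depth reached is 3.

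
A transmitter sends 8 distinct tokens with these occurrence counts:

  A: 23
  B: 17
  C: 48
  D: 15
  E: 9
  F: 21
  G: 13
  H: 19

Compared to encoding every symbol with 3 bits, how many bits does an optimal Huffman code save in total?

Fixed-length: 3 bits × 165 symbols = 495 bits.
Huffman merges:
merge E(9) and G(13): 22
merge D(15) and B(17): 32
merge H(19) and F(21): 40
merge 22 and A(23): 45
merge 32 and 40: 72
merge 45 and C(48): 93
merge 72 and 93: 165
Huffman total = 22 + 32 + 40 + 45 + 72 + 93 + 165 = 469 bits.
Saving = 495 − 469 = 26 bits.

26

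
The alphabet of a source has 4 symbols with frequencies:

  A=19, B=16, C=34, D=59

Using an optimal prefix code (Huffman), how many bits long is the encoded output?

232

Merge the two smallest weights repeatedly:
combine B(16), A(19) → 35
combine C(34), 35 → 69
combine D(59), 69 → 128
Each symbol's bit-cost is frequency × depth; summing gives 232 bits (equivalently 35 + 69 + 128).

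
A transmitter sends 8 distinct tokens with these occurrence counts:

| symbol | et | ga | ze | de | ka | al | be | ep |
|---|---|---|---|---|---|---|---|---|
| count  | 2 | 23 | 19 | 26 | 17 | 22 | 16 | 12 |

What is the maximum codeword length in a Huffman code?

Merge the two lowest-weight nodes at each step:
combine et(2), ep(12) → 14
combine 14, be(16) → 30
combine ka(17), ze(19) → 36
combine al(22), ga(23) → 45
combine de(26), 30 → 56
combine 36, 45 → 81
combine 56, 81 → 137
The first pair merged (et, ep) ends up deepest, at depth 4.

4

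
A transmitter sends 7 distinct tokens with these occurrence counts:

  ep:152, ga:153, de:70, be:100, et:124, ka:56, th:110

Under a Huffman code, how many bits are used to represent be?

3

Build the tree from the bottom:
merge ka(56) and de(70): 126
merge be(100) and th(110): 210
merge et(124) and 126: 250
merge ep(152) and ga(153): 305
merge 210 and 250: 460
merge 305 and 460: 765
The subtree containing be is merged 3 times, so code length = 3.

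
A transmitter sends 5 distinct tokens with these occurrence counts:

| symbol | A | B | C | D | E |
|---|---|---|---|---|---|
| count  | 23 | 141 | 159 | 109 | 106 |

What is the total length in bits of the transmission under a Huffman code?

Build the Huffman tree bottom-up:
A(23) + E(106) → 129
D(109) + 129 → 238
B(141) + C(159) → 300
238 + 300 → 538
The encoded length is the sum of every internal node's weight: 129 + 238 + 300 + 538 = 1205 bits.

1205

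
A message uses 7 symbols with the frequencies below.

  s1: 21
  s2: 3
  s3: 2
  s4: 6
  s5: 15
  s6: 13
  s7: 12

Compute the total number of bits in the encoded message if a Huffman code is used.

183

Build the Huffman tree bottom-up:
s3(2) + s2(3) → 5
5 + s4(6) → 11
11 + s7(12) → 23
s6(13) + s5(15) → 28
s1(21) + 23 → 44
28 + 44 → 72
Total encoded bits = sum of merged weights = 5 + 11 + 23 + 28 + 44 + 72 = 183.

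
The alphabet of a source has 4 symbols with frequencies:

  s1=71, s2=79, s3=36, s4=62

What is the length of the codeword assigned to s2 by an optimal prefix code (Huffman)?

2

Build the tree from the bottom:
s3(36) + s4(62) → 98
s1(71) + s2(79) → 150
98 + 150 → 248
The subtree containing s2 is merged 2 times, so code length = 2.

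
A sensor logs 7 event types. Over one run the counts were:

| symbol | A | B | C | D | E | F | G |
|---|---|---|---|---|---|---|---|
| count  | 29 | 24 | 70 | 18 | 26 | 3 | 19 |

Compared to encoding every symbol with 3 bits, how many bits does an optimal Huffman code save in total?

79

Fixed-length: 3 bits × 189 symbols = 567 bits.
Huffman merges:
combine F(3), D(18) → 21
combine G(19), 21 → 40
combine B(24), E(26) → 50
combine A(29), 40 → 69
combine 50, 69 → 119
combine C(70), 119 → 189
Huffman total = 21 + 40 + 50 + 69 + 119 + 189 = 488 bits.
Saving = 567 − 488 = 79 bits.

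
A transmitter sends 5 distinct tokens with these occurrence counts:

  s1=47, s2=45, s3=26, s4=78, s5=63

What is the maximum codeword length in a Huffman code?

3

Merge the two lowest-weight nodes at each step:
merge s3(26) and s2(45): 71
merge s1(47) and s5(63): 110
merge 71 and s4(78): 149
merge 110 and 149: 259
The first pair merged (s3, s2) ends up deepest, at depth 3.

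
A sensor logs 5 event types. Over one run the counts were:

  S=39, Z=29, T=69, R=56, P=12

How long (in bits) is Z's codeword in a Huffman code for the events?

Build the tree from the bottom:
merge P(12) and Z(29): 41
merge S(39) and 41: 80
merge R(56) and T(69): 125
merge 80 and 125: 205
Z's leaf is at depth 3, giving a 3-bit codeword.

3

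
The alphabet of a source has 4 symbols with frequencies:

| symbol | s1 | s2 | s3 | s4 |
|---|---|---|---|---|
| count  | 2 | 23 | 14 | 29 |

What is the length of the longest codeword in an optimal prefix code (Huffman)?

3

Merge the two lowest-weight nodes at each step:
merge s1(2) and s3(14): 16
merge 16 and s2(23): 39
merge s4(29) and 39: 68
The first pair merged (s1, s3) ends up deepest, at depth 3.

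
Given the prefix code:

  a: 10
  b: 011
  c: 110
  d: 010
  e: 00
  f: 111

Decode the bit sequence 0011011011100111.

Read left to right; each codeword is recognised as soon as it completes (prefix code):
  00→e | 110→c | 110→c | 111→f | 00→e | 111→f
Decoded message: eccfef

eccfef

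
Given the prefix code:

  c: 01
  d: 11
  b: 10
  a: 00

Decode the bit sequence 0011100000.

Read left to right; each codeword is recognised as soon as it completes (prefix code):
  00→a | 11→d | 10→b | 00→a | 00→a
Decoded message: adbaa

adbaa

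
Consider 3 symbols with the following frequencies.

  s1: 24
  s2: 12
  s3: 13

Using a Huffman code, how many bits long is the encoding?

Build the Huffman tree bottom-up:
s2(12) + s3(13) → 25
s1(24) + 25 → 49
Each symbol's bit-cost is frequency × depth; summing gives 74 bits (equivalently 25 + 49).

74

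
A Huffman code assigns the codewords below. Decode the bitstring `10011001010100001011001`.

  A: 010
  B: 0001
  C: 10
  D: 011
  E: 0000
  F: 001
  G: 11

Read left to right; each codeword is recognised as soon as it completes (prefix code):
  10→C | 011→D | 001→F | 010→A | 10→C | 0001→B | 011→D | 001→F
Decoded message: CDFACBDF

CDFACBDF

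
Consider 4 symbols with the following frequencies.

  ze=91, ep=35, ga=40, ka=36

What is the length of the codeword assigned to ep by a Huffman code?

Repeatedly merge the two smallest:
ep(35) + ka(36) → 71
ga(40) + 71 → 111
ze(91) + 111 → 202
ep's leaf is at depth 3, giving a 3-bit codeword.

3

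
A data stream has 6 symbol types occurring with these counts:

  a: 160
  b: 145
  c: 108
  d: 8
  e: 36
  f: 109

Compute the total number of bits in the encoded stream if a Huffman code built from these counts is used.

Greedily combine the two least-frequent nodes:
d(8) + e(36) → 44
44 + c(108) → 152
f(109) + b(145) → 254
152 + a(160) → 312
254 + 312 → 566
The encoded length is the sum of every internal node's weight: 44 + 152 + 254 + 312 + 566 = 1328 bits.

1328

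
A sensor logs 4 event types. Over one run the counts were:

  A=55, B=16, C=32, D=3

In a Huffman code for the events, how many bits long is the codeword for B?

Repeatedly merge the two smallest:
combine D(3), B(16) → 19
combine 19, C(32) → 51
combine 51, A(55) → 106
B sits 3 levels below the root, so its codeword is 3 bits.

3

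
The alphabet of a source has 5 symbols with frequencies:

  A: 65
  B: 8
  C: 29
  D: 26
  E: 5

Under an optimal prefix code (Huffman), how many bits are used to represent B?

4

Repeatedly merge the two smallest:
E(5) + B(8) → 13
13 + D(26) → 39
C(29) + 39 → 68
A(65) + 68 → 133
B sits 4 levels below the root, so its codeword is 4 bits.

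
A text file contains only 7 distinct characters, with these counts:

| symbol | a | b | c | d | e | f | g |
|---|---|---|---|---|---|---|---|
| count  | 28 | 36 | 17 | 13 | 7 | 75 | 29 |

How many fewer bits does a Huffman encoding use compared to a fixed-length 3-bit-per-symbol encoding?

93

Fixed-length: 3 bits × 205 symbols = 615 bits.
Huffman merges:
merge e(7) and d(13): 20
merge c(17) and 20: 37
merge a(28) and g(29): 57
merge b(36) and 37: 73
merge 57 and 73: 130
merge f(75) and 130: 205
Huffman total = 20 + 37 + 57 + 73 + 130 + 205 = 522 bits.
Saving = 615 − 522 = 93 bits.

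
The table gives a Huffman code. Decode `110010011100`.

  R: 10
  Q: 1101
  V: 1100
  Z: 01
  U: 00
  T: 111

VRZV

Read left to right; each codeword is recognised as soon as it completes (prefix code):
  1100→V | 10→R | 01→Z | 1100→V
Decoded message: VRZV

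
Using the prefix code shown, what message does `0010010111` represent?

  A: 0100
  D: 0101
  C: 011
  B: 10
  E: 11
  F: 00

FBDE

Read left to right; each codeword is recognised as soon as it completes (prefix code):
  00→F | 10→B | 0101→D | 11→E
Decoded message: FBDE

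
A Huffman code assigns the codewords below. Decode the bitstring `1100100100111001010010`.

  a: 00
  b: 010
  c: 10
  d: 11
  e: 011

dacbecbcb

Read left to right; each codeword is recognised as soon as it completes (prefix code):
  11→d | 00→a | 10→c | 010→b | 011→e | 10→c | 010→b | 10→c | 010→b
Decoded message: dacbecbcb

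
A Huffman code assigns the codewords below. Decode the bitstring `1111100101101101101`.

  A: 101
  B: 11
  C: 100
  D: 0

Read left to right; each codeword is recognised as soon as it completes (prefix code):
  11→B | 11→B | 100→C | 101→A | 101→A | 101→A | 101→A
Decoded message: BBCAAAA

BBCAAAA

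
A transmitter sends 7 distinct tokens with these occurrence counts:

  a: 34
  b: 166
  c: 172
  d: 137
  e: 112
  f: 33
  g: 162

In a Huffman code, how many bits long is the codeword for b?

2

Repeatedly merge the two smallest:
f(33) + a(34) → 67
67 + e(112) → 179
d(137) + g(162) → 299
b(166) + c(172) → 338
179 + 299 → 478
338 + 478 → 816
The subtree containing b is merged 2 times, so code length = 2.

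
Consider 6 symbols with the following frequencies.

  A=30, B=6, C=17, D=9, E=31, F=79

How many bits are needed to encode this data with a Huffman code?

Greedily combine the two least-frequent nodes:
merge B(6) and D(9): 15
merge 15 and C(17): 32
merge A(30) and E(31): 61
merge 32 and 61: 93
merge F(79) and 93: 172
The encoded length is the sum of every internal node's weight: 15 + 32 + 61 + 93 + 172 = 373 bits.

373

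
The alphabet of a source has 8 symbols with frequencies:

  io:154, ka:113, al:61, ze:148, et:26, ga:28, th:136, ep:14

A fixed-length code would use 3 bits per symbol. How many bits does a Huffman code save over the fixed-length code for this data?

Fixed-length: 3 bits × 680 symbols = 2040 bits.
Huffman merges:
merge ep(14) and et(26): 40
merge ga(28) and 40: 68
merge al(61) and 68: 129
merge ka(113) and 129: 242
merge th(136) and ze(148): 284
merge io(154) and 242: 396
merge 284 and 396: 680
Huffman total = 40 + 68 + 129 + 242 + 284 + 396 + 680 = 1839 bits.
Saving = 2040 − 1839 = 201 bits.

201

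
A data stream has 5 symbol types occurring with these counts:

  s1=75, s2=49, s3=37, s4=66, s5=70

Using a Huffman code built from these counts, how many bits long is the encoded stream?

680

Build the Huffman tree bottom-up:
s3(37) + s2(49) → 86
s4(66) + s5(70) → 136
s1(75) + 86 → 161
136 + 161 → 297
Total encoded bits = sum of merged weights = 86 + 136 + 161 + 297 = 680.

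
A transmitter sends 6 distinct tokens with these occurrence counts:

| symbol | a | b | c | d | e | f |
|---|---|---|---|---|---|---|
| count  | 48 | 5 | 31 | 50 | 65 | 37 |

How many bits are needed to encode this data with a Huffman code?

581

Greedily combine the two least-frequent nodes:
combine b(5), c(31) → 36
combine 36, f(37) → 73
combine a(48), d(50) → 98
combine e(65), 73 → 138
combine 98, 138 → 236
The encoded length is the sum of every internal node's weight: 36 + 73 + 98 + 138 + 236 = 581 bits.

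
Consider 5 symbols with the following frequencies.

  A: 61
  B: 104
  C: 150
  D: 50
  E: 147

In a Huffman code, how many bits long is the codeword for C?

Huffman merges, smallest pair first:
combine D(50), A(61) → 111
combine B(104), 111 → 215
combine E(147), C(150) → 297
combine 215, 297 → 512
C's leaf is at depth 2, giving a 2-bit codeword.

2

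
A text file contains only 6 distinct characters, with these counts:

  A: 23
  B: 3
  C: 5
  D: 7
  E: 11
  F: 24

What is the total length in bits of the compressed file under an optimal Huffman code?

Merge the two smallest weights repeatedly:
combine B(3), C(5) → 8
combine D(7), 8 → 15
combine E(11), 15 → 26
combine A(23), F(24) → 47
combine 26, 47 → 73
Each symbol's bit-cost is frequency × depth; summing gives 169 bits (equivalently 8 + 15 + 26 + 47 + 73).

169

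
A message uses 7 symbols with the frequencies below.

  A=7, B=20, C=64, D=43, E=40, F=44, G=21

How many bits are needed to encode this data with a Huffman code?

636

Greedily combine the two least-frequent nodes:
merge A(7) and B(20): 27
merge G(21) and 27: 48
merge E(40) and D(43): 83
merge F(44) and 48: 92
merge C(64) and 83: 147
merge 92 and 147: 239
Each symbol's bit-cost is frequency × depth; summing gives 636 bits (equivalently 27 + 48 + 83 + 92 + 147 + 239).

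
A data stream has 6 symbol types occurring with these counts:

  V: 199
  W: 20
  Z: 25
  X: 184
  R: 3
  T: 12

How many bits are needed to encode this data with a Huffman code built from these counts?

Merge the two smallest weights repeatedly:
R(3) + T(12) → 15
15 + W(20) → 35
Z(25) + 35 → 60
60 + X(184) → 244
V(199) + 244 → 443
The encoded length is the sum of every internal node's weight: 15 + 35 + 60 + 244 + 443 = 797 bits.

797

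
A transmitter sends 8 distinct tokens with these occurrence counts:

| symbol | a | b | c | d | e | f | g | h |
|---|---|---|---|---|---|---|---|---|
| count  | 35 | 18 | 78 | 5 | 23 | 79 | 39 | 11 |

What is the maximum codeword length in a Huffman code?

5

Merge the two lowest-weight nodes at each step:
merge d(5) and h(11): 16
merge 16 and b(18): 34
merge e(23) and 34: 57
merge a(35) and g(39): 74
merge 57 and 74: 131
merge c(78) and f(79): 157
merge 131 and 157: 288
The rarest symbols sit at the bottom; the longest codeword is 5 bits.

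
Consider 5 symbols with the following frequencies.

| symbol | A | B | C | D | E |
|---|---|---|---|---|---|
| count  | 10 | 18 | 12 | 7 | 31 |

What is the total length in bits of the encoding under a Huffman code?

Build the Huffman tree bottom-up:
D(7) + A(10) → 17
C(12) + 17 → 29
B(18) + 29 → 47
E(31) + 47 → 78
The encoded length is the sum of every internal node's weight: 17 + 29 + 47 + 78 = 171 bits.

171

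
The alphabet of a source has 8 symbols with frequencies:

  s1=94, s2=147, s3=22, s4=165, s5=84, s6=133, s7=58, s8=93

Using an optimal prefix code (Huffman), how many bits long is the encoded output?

2303

Greedily combine the two least-frequent nodes:
combine s3(22), s7(58) → 80
combine 80, s5(84) → 164
combine s8(93), s1(94) → 187
combine s6(133), s2(147) → 280
combine 164, s4(165) → 329
combine 187, 280 → 467
combine 329, 467 → 796
Total encoded bits = sum of merged weights = 80 + 164 + 187 + 280 + 329 + 467 + 796 = 2303.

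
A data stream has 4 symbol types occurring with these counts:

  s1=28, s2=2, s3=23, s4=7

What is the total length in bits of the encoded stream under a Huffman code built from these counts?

101

Merge the two smallest weights repeatedly:
s2(2) + s4(7) → 9
9 + s3(23) → 32
s1(28) + 32 → 60
The encoded length is the sum of every internal node's weight: 9 + 32 + 60 = 101 bits.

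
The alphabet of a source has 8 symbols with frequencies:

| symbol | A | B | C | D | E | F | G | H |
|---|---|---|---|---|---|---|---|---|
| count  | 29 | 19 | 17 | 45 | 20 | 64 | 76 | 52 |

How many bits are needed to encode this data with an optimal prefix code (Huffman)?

Build the Huffman tree bottom-up:
C(17) + B(19) → 36
E(20) + A(29) → 49
36 + D(45) → 81
49 + H(52) → 101
F(64) + G(76) → 140
81 + 101 → 182
140 + 182 → 322
The encoded length is the sum of every internal node's weight: 36 + 49 + 81 + 101 + 140 + 182 + 322 = 911 bits.

911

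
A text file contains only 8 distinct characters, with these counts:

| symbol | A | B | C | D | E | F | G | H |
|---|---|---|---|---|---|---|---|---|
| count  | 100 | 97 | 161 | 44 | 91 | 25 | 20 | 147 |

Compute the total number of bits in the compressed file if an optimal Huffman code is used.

1881

Build the Huffman tree bottom-up:
G(20) + F(25) → 45
D(44) + 45 → 89
89 + E(91) → 180
B(97) + A(100) → 197
H(147) + C(161) → 308
180 + 197 → 377
308 + 377 → 685
The encoded length is the sum of every internal node's weight: 45 + 89 + 180 + 197 + 308 + 377 + 685 = 1881 bits.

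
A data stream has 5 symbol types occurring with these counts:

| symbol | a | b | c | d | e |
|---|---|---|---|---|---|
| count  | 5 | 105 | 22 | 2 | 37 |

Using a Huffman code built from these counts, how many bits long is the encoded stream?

Greedily combine the two least-frequent nodes:
merge d(2) and a(5): 7
merge 7 and c(22): 29
merge 29 and e(37): 66
merge 66 and b(105): 171
Total encoded bits = sum of merged weights = 7 + 29 + 66 + 171 = 273.

273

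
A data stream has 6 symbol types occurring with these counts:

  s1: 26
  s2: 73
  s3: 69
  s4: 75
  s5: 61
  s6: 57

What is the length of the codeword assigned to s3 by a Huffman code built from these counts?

Build the tree from the bottom:
combine s1(26), s6(57) → 83
combine s5(61), s3(69) → 130
combine s2(73), s4(75) → 148
combine 83, 130 → 213
combine 148, 213 → 361
s3 sits 3 levels below the root, so its codeword is 3 bits.

3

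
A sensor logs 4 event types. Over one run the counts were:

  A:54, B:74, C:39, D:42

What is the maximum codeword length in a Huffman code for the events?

Merge the two lowest-weight nodes at each step:
merge C(39) and D(42): 81
merge A(54) and B(74): 128
merge 81 and 128: 209
Maximum depth reached is 2.

2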